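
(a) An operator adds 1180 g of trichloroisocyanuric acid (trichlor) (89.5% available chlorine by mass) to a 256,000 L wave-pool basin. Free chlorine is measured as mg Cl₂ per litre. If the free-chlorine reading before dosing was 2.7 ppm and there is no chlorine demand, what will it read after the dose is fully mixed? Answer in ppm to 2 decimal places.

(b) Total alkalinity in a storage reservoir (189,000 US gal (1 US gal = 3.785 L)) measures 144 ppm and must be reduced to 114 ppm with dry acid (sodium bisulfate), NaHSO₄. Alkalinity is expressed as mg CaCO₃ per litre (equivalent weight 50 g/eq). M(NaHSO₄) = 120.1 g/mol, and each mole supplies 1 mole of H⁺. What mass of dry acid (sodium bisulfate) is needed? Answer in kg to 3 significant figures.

(a) Available chlorine delivered: 1180 g × 0.895 = 1056 g as Cl₂.
(a) Concentration rise: 1056 g / 256,000 L = 4.125 mg/L = 4.13 ppm.
(a) Final FC: 2.7 + 4.13 = 6.83 ppm.

(b) Volume: 189,000 US gal × 3.785 L/gal = 715,365 L.
(b) Alkalinity to neutralize: (144 − 114) = 30 mg/L as CaCO₃ × 715,365 L = 21,460 g as CaCO₃.
(b) Equivalents of H⁺ required: 21,460 ÷ 50 g/eq = 429.2 eq = 429.2 mol NaHSO₄.
(b) Mass of NaHSO₄: 429.2 × 120.1 = 51,550 g.

(a) 6.83 ppm; (b) 51.5 kg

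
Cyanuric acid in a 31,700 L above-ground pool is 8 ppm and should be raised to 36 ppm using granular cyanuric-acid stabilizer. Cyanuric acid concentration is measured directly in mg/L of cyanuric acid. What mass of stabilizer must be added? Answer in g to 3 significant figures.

888 g

CYA to add: (36 − 8) = 28 mg/L × 31,700 L = 887.6 g cyanuric acid.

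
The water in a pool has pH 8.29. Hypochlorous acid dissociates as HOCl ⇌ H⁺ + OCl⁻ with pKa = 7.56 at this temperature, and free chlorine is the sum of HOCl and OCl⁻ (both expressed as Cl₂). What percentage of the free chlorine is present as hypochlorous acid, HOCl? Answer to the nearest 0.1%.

[OCl⁻]/[HOCl] = 10^(pH − pKa) = 10^(8.29 − 7.56) = 10^0.73 = 5.37.
Fraction as HOCl = 1 / (1 + 5.37) = 0.157.

15.7%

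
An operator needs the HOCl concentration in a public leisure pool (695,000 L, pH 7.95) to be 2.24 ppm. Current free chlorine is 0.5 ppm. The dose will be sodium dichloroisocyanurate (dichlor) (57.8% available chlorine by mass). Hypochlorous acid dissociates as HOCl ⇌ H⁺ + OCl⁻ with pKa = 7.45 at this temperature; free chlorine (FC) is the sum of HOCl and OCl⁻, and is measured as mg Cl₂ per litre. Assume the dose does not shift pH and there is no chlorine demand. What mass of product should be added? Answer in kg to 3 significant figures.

[OCl⁻]/[HOCl] = 10^(pH − pKa) = 10^(7.95 − 7.45) = 3.162; fraction as HOCl = 1/(1 + 3.162) = 0.2403.
Free chlorine required for 2.24 ppm HOCl: 2.24 / 0.2403 = 9.324 ppm.
FC to add: 9.324 − 0.5 = 8.824 mg/L as Cl₂.
Cl₂ equivalent: 8.824 mg/L × 695,000 L = 6132 g.
Product at 57.8% available Cl: 6132 / 0.578 = 10,610 g.

10.6 kg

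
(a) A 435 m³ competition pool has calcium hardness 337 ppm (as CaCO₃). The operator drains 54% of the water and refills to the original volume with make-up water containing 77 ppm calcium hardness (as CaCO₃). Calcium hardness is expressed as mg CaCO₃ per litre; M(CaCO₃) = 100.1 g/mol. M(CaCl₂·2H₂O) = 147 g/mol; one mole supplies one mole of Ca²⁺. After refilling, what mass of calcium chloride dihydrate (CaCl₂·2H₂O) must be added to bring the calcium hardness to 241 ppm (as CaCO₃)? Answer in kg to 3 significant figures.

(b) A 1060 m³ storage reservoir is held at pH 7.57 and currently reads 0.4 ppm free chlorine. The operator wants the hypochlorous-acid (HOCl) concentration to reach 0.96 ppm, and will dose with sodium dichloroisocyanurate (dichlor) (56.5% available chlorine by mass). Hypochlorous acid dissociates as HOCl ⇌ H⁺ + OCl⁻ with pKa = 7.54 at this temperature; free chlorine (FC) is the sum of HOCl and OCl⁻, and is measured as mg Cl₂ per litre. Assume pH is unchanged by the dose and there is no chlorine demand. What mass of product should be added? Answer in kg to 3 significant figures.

(a) 28.4 kg; (b) 2.98 kg

(a) Volume: 435 m³ = 435,000 L.
(a) After draining 54% and refilling: 337 × 0.46 + 77 × 0.54 = 196.6 ppm.
(a) Deficit to target: 241 − 196.6 = 44.4 mg/L.
(a) As CaCO₃: 44.4 mg/L × 435,000 L = 19,310 g; ÷ 100.1 = 192.9 mol Ca²⁺.
(a) Mass: 192.9 × 147 = 28,360 g.

(b) Volume: 1060 m³ = 1,060,000 L.
(b) [OCl⁻]/[HOCl] = 10^(pH − pKa) = 10^(7.57 − 7.54) = 1.072; fraction as HOCl = 1/(1 + 1.072) = 0.4827.
(b) Free chlorine required for 0.96 ppm HOCl: 0.96 / 0.4827 = 1.989 ppm.
(b) FC to add: 1.989 − 0.4 = 1.589 mg/L as Cl₂.
(b) Cl₂ equivalent: 1.589 mg/L × 1,060,000 L = 1684 g.
(b) Product at 56.5% available Cl: 1684 / 0.565 = 2980 g.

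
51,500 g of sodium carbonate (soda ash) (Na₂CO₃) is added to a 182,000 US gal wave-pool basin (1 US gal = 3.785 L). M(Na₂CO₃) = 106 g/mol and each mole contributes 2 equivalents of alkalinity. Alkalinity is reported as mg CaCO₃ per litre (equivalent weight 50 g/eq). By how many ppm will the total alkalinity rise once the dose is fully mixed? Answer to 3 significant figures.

Volume: 182,000 US gal × 3.785 L/gal = 688,870 L.
Moles of Na₂CO₃: 51,500 g ÷ 106 g/mol = 485.8 mol → 971.7 eq of alkalinity.
As CaCO₃: 971.7 eq × 50 g/eq = 48,580 g.
Rise: 48,580 g / 688,870 L × 1000 = 70.53 mg/L.

70.5 ppm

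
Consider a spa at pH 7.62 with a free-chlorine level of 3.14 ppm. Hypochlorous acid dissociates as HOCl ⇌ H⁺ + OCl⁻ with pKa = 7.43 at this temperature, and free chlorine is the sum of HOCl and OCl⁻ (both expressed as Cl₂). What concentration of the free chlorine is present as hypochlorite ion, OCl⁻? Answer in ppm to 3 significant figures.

[OCl⁻]/[HOCl] = 10^(pH − pKa) = 10^(7.62 − 7.43) = 10^0.19 = 1.549.
Fraction as HOCl = 1 / (1 + 1.549) = 0.3923.
OCl⁻ = (1 − 0.3923) × 3.14 ppm = 1.908 ppm.

1.91 ppm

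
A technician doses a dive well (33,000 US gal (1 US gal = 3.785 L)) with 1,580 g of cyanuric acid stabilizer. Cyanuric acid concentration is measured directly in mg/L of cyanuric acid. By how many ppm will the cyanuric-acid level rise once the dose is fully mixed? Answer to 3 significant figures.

Volume: 33,000 US gal × 3.785 L/gal = 124,905 L.
Rise: 1,580 g / 124,905 L × 1000 = 12.65 mg/L.

12.6 ppm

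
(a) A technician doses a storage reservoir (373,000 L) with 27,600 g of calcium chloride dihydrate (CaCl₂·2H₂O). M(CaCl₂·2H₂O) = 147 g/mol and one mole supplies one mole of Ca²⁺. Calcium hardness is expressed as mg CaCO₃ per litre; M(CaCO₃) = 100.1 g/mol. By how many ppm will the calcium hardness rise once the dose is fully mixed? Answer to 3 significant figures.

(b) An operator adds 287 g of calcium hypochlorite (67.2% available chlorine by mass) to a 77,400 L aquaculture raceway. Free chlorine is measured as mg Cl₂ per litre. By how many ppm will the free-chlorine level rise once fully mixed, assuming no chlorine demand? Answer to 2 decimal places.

(a) 50.4 ppm; (b) 2.49 ppm

(a) Moles of Ca²⁺: 27,600 g ÷ 147 g/mol = 187.8 mol.
(a) As CaCO₃: 187.8 mol × 100.1 g/mol = 18,790 g.
(a) Rise: 18,790 g / 373,000 L × 1000 = 50.39 mg/L.

(b) Available chlorine delivered: 287 g × 0.672 = 192.9 g as Cl₂.
(b) Concentration rise: 192.9 g / 77,400 L = 2.492 mg/L = 2.49 ppm.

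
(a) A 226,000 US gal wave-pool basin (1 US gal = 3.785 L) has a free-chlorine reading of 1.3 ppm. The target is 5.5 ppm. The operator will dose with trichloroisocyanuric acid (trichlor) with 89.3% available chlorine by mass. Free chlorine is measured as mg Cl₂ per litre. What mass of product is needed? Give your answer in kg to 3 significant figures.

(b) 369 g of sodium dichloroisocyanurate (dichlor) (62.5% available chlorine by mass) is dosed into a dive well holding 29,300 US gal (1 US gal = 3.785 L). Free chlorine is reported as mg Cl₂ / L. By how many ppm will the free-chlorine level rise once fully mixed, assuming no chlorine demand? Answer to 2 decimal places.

(a) Volume: 226,000 US gal × 3.785 L/gal = 855,410 L.
(a) Chlorine deficit: 5.5 − 1.3 = 4.2 ppm = 4.2 mg/L as Cl₂.
(a) Cl₂ equivalent needed: 4.2 mg/L × 855,410 L = 3,593,000 mg = 3593 g.
(a) Product at 89.3% available chlorine: 3593 / 0.893 = 4023 g.

(b) Volume: 29,300 US gal × 3.785 L/gal = 110,900 L.
(b) Available chlorine delivered: 369 g × 0.625 = 230.6 g as Cl₂.
(b) Concentration rise: 230.6 g / 110,900 L = 2.08 mg/L = 2.08 ppm.

(a) 4.02 kg; (b) 2.08 ppm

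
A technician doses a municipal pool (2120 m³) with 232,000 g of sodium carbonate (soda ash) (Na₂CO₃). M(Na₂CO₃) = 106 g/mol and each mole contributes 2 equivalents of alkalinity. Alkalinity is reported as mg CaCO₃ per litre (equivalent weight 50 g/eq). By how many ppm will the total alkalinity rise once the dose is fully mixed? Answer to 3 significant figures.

103 ppm

Volume: 2120 m³ = 2,120,000 L.
Moles of Na₂CO₃: 232,000 g ÷ 106 g/mol = 2189 mol → 4377 eq of alkalinity.
As CaCO₃: 4377 eq × 50 g/eq = 218,900 g.
Rise: 218,900 g / 2,120,000 L × 1000 = 103.2 mg/L.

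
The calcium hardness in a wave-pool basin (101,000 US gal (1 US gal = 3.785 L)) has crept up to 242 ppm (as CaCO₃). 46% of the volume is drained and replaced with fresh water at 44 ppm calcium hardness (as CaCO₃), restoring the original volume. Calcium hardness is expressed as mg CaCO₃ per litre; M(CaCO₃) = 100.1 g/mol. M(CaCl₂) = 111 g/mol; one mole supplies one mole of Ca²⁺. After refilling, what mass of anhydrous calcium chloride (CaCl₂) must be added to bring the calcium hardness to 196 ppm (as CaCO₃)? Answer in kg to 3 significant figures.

19.1 kg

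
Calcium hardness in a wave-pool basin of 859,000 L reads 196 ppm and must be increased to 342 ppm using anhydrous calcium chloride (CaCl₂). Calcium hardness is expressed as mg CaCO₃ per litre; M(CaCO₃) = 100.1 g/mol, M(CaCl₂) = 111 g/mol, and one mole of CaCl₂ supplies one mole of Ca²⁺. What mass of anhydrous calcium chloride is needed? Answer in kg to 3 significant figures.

Hardness to add: (342 − 196) = 146 mg/L as CaCO₃ × 859,000 L = 125,400 g as CaCO₃.
Moles of Ca²⁺ (1 mol Ca²⁺ ≡ 1 mol CaCO₃): 125,400 / 100.1 g/mol = 1253 mol.
Mass of CaCl₂: 1253 × 111 = 139,100 g.

139 kg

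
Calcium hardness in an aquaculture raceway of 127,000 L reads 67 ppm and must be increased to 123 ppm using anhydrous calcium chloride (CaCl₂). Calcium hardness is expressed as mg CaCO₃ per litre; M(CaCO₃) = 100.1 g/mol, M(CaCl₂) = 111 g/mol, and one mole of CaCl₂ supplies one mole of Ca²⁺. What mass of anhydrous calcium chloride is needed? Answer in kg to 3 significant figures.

Hardness to add: (123 − 67) = 56 mg/L as CaCO₃ × 127,000 L = 7112 g as CaCO₃.
Moles of Ca²⁺ (1 mol Ca²⁺ ≡ 1 mol CaCO₃): 7112 / 100.1 g/mol = 71.05 mol.
Mass of CaCl₂: 71.05 × 111 = 7886 g.

7.89 kg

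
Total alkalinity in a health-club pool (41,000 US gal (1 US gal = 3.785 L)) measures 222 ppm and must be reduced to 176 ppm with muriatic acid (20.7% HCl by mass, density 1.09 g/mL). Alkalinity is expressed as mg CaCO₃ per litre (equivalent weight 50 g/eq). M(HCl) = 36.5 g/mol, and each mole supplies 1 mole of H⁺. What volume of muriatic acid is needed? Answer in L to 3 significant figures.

Volume: 41,000 US gal × 3.785 L/gal = 155,185 L.
Alkalinity to neutralize: (222 − 176) = 46 mg/L as CaCO₃ × 155,185 L = 7139 g as CaCO₃.
Equivalents of H⁺ required: 7139 ÷ 50 g/eq = 142.8 eq = 142.8 mol HCl.
Mass of HCl: 142.8 × 36.5 = 5211 g.
Mass of 20.7% solution: 5211 / 0.207 = 25,170 g.
Volume: 25,170 g ÷ 1.09 g/mL = 23,100 mL.

23.1 L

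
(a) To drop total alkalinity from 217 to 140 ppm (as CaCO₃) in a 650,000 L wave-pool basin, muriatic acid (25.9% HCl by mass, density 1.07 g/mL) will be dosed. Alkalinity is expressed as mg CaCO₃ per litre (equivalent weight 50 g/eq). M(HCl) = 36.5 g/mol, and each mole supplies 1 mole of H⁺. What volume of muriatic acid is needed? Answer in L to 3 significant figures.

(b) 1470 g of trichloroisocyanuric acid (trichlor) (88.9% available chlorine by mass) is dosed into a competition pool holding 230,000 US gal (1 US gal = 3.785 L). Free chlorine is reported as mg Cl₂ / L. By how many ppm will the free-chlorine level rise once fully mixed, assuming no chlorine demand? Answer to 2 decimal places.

(a) Alkalinity to neutralize: (217 − 140) = 77 mg/L as CaCO₃ × 650,000 L = 50,050 g as CaCO₃.
(a) Equivalents of H⁺ required: 50,050 ÷ 50 g/eq = 1001 eq = 1001 mol HCl.
(a) Mass of HCl: 1001 × 36.5 = 36,540 g.
(a) Mass of 25.9% solution: 36,540 / 0.259 = 141,100 g.
(a) Volume: 141,100 g ÷ 1.07 g/mL = 131,800 mL.

(b) Volume: 230,000 US gal × 3.785 L/gal = 870,550 L.
(b) Available chlorine delivered: 1470 g × 0.889 = 1307 g as Cl₂.
(b) Concentration rise: 1307 g / 870,550 L = 1.501 mg/L = 1.50 ppm.

(a) 132 L; (b) 1.50 ppm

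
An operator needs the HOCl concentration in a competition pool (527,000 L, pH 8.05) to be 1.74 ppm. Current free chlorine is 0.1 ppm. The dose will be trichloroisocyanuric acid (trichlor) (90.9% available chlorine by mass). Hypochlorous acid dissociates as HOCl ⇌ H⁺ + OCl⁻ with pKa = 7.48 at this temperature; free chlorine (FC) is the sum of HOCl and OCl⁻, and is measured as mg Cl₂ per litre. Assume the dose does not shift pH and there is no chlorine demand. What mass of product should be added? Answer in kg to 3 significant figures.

[OCl⁻]/[HOCl] = 10^(pH − pKa) = 10^(8.05 − 7.48) = 3.715; fraction as HOCl = 1/(1 + 3.715) = 0.2121.
Free chlorine required for 1.74 ppm HOCl: 1.74 / 0.2121 = 8.205 ppm.
FC to add: 8.205 − 0.1 = 8.105 mg/L as Cl₂.
Cl₂ equivalent: 8.105 mg/L × 527,000 L = 4271 g.
Product at 90.9% available Cl: 4271 / 0.909 = 4699 g.

4.70 kg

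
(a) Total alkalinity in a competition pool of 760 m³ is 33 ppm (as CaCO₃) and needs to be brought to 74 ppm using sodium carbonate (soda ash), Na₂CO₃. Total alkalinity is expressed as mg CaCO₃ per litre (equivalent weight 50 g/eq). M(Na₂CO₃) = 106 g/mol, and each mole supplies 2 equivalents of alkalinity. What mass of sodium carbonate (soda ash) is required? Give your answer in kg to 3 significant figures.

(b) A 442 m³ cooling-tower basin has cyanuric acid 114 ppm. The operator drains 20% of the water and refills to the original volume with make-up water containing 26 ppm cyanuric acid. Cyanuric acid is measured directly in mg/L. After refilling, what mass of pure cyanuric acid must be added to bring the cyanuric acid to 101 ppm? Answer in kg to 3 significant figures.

(a) 33.0 kg; (b) 2.03 kg

(a) Volume: 760 m³ = 760,000 L.
(a) Alkalinity to add: (74 − 33) = 41 mg/L as CaCO₃ × 760,000 L = 31,160 g as CaCO₃.
(a) Equivalents: 31,160 g ÷ 50 g/eq = 623.2 eq.
(a) Each mole of Na₂CO₃ supplies 2 eq, so 623.2 / 2 = 311.6 mol.
(a) Mass: 311.6 mol × 106 g/mol = 33,030 g.

(b) Volume: 442 m³ = 442,000 L.
(b) After draining 20% and refilling: 114 × 0.80 + 26 × 0.20 = 96.4 ppm.
(b) Deficit to target: 101 − 96.4 = 4.6 mg/L.
(b) Mass: 4.6 mg/L × 442,000 L = 2033 g cyanuric acid.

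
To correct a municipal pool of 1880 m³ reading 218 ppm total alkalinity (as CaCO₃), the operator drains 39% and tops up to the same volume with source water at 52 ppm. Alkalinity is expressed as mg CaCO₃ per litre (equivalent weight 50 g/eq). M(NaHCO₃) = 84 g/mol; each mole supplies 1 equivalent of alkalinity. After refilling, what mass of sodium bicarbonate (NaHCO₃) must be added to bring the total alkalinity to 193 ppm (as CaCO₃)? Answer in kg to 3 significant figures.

126 kg

Volume: 1880 m³ = 1,880,000 L.
After draining 39% and refilling: 218 × 0.61 + 52 × 0.39 = 153.26 ppm.
Deficit to target: 193 − 153.26 = 39.74 mg/L.
As CaCO₃: 39.74 mg/L × 1,880,000 L = 74,710 g; ÷ 50 g/eq ÷ 1 = 1494 mol NaHCO₃.
Mass: 1494 × 84 = 125,500 g.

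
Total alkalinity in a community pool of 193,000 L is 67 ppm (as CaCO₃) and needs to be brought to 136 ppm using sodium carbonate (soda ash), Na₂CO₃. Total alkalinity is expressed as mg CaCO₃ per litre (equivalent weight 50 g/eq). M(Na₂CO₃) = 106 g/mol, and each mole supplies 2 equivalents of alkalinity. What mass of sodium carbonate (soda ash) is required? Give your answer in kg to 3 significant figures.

Alkalinity to add: (136 − 67) = 69 mg/L as CaCO₃ × 193,000 L = 13,320 g as CaCO₃.
Equivalents: 13,320 g ÷ 50 g/eq = 266.3 eq.
Each mole of Na₂CO₃ supplies 2 eq, so 266.3 / 2 = 133.2 mol.
Mass: 133.2 mol × 106 g/mol = 14,120 g.

14.1 kg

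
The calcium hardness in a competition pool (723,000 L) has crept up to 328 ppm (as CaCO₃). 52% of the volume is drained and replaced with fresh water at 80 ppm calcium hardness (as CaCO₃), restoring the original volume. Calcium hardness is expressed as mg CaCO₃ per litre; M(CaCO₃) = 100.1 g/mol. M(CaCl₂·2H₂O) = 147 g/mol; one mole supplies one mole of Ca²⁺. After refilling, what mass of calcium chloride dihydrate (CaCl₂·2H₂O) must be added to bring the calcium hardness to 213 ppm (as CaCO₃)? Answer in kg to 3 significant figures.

14.8 kg

After draining 52% and refilling: 328 × 0.48 + 80 × 0.52 = 199.04 ppm.
Deficit to target: 213 − 199.04 = 13.96 mg/L.
As CaCO₃: 13.96 mg/L × 723,000 L = 10,090 g; ÷ 100.1 = 100.8 mol Ca²⁺.
Mass: 100.8 × 147 = 14,820 g.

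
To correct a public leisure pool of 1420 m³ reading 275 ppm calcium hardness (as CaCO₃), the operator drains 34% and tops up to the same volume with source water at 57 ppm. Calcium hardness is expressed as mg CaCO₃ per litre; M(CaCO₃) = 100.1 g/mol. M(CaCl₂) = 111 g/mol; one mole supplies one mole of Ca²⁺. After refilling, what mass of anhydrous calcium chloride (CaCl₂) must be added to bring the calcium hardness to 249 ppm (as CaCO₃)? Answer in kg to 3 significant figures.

Volume: 1420 m³ = 1,420,000 L.
After draining 34% and refilling: 275 × 0.66 + 57 × 0.34 = 200.88 ppm.
Deficit to target: 249 − 200.88 = 48.12 mg/L.
As CaCO₃: 48.12 mg/L × 1,420,000 L = 68,330 g; ÷ 100.1 = 682.6 mol Ca²⁺.
Mass: 682.6 × 111 = 75,770 g.

75.8 kg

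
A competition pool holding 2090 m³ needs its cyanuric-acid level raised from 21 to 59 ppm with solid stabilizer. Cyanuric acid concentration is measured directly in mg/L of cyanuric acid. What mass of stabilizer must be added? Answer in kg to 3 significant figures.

79.4 kg

Volume: 2090 m³ = 2,090,000 L.
CYA to add: (59 − 21) = 38 mg/L × 2,090,000 L = 79,420 g cyanuric acid.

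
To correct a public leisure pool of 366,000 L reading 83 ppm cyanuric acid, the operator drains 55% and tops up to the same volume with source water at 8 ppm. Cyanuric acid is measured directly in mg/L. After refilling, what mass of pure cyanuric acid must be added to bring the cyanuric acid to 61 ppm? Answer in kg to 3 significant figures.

7.05 kg

After draining 55% and refilling: 83 × 0.45 + 8 × 0.55 = 41.75 ppm.
Deficit to target: 61 − 41.75 = 19.25 mg/L.
Mass: 19.25 mg/L × 366,000 L = 7046 g cyanuric acid.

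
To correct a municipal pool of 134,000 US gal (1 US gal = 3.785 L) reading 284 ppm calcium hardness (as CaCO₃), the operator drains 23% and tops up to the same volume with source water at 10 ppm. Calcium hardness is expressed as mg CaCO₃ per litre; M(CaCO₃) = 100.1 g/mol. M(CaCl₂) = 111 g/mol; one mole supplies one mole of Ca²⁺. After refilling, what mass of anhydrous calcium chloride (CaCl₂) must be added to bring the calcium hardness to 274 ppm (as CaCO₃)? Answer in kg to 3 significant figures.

29.8 kg

Volume: 134,000 US gal × 3.785 L/gal = 507,190 L.
After draining 23% and refilling: 284 × 0.77 + 10 × 0.23 = 220.98 ppm.
Deficit to target: 274 − 220.98 = 53.02 mg/L.
As CaCO₃: 53.02 mg/L × 507,190 L = 26,890 g; ÷ 100.1 = 268.6 mol Ca²⁺.
Mass: 268.6 × 111 = 29,820 g.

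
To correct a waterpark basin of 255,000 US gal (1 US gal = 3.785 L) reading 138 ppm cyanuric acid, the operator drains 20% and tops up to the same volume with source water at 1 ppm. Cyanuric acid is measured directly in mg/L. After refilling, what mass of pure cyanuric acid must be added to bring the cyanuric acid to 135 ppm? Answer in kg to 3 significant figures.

23.6 kg

Volume: 255,000 US gal × 3.785 L/gal = 965,175 L.
After draining 20% and refilling: 138 × 0.80 + 1 × 0.20 = 110.6 ppm.
Deficit to target: 135 − 110.6 = 24.4 mg/L.
Mass: 24.4 mg/L × 965,175 L = 23,550 g cyanuric acid.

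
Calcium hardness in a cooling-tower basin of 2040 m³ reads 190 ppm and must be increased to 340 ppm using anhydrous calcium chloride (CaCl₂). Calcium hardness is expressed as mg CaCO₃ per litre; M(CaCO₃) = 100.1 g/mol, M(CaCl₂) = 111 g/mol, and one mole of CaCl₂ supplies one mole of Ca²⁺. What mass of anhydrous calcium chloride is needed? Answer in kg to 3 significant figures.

339 kg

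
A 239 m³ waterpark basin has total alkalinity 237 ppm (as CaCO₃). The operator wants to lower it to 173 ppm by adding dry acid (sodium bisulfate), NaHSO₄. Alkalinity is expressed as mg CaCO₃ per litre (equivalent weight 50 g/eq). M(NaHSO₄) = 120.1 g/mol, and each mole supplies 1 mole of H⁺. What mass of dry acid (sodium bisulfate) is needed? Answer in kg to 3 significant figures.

36.7 kg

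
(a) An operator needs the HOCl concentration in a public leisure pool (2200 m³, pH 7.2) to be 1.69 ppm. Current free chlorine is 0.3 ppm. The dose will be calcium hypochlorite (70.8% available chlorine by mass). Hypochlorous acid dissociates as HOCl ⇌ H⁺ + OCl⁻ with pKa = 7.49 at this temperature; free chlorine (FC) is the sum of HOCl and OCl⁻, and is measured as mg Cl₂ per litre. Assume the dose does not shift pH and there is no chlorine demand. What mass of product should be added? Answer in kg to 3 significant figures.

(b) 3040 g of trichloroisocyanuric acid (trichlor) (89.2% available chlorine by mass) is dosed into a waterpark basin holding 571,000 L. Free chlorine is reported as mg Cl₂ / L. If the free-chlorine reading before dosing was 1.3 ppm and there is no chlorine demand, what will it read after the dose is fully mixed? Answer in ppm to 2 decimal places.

(a) 7.01 kg; (b) 6.05 ppm

(a) Volume: 2200 m³ = 2,200,000 L.
(a) [OCl⁻]/[HOCl] = 10^(pH − pKa) = 10^(7.2 − 7.49) = 0.5129; fraction as HOCl = 1/(1 + 0.5129) = 0.661.
(a) Free chlorine required for 1.69 ppm HOCl: 1.69 / 0.661 = 2.557 ppm.
(a) FC to add: 2.557 − 0.3 = 2.257 mg/L as Cl₂.
(a) Cl₂ equivalent: 2.257 mg/L × 2,200,000 L = 4965 g.
(a) Product at 70.8% available Cl: 4965 / 0.708 = 7012 g.

(b) Available chlorine delivered: 3040 g × 0.892 = 2712 g as Cl₂.
(b) Concentration rise: 2712 g / 571,000 L = 4.749 mg/L = 4.75 ppm.
(b) Final FC: 1.3 + 4.75 = 6.05 ppm.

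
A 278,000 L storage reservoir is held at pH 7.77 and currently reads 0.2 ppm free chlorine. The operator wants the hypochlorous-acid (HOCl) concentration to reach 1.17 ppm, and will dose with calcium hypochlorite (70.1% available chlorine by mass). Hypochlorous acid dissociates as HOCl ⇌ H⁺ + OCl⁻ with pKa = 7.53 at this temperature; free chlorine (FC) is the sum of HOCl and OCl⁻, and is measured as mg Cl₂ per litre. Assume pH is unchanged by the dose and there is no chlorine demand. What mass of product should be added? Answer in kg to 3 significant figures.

1.19 kg

[OCl⁻]/[HOCl] = 10^(pH − pKa) = 10^(7.77 − 7.53) = 1.738; fraction as HOCl = 1/(1 + 1.738) = 0.3653.
Free chlorine required for 1.17 ppm HOCl: 1.17 / 0.3653 = 3.203 ppm.
FC to add: 3.203 − 0.2 = 3.003 mg/L as Cl₂.
Cl₂ equivalent: 3.003 mg/L × 278,000 L = 834.9 g.
Product at 70.1% available Cl: 834.9 / 0.701 = 1191 g.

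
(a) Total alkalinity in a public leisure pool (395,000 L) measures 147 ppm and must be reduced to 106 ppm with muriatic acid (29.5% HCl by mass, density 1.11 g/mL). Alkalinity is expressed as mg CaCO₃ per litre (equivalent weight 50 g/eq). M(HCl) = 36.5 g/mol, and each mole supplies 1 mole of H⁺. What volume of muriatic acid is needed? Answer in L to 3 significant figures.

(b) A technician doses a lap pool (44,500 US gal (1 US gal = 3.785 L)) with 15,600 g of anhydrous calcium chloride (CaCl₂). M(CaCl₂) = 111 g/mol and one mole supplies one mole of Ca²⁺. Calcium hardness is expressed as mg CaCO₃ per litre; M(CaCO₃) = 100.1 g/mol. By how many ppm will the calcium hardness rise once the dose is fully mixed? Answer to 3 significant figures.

(a) 36.1 L; (b) 83.5 ppm

(a) Alkalinity to neutralize: (147 − 106) = 41 mg/L as CaCO₃ × 395,000 L = 16,200 g as CaCO₃.
(a) Equivalents of H⁺ required: 16,200 ÷ 50 g/eq = 323.9 eq = 323.9 mol HCl.
(a) Mass of HCl: 323.9 × 36.5 = 11,820 g.
(a) Mass of 29.5% solution: 11,820 / 0.295 = 40,080 g.
(a) Volume: 40,080 g ÷ 1.11 g/mL = 36,100 mL.

(b) Volume: 44,500 US gal × 3.785 L/gal = 168,432 L.
(b) Moles of Ca²⁺: 15,600 g ÷ 111 g/mol = 140.5 mol.
(b) As CaCO₃: 140.5 mol × 100.1 g/mol = 14,070 g.
(b) Rise: 14,070 g / 168,432 L × 1000 = 83.52 mg/L.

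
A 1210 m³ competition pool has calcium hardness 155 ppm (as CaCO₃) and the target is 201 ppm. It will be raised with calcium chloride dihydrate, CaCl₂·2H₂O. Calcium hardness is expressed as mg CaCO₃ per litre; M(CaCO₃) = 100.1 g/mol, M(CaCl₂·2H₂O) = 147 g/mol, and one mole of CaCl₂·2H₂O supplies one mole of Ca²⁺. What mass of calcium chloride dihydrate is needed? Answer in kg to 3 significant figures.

Volume: 1210 m³ = 1,210,000 L.
Hardness to add: (201 − 155) = 46 mg/L as CaCO₃ × 1,210,000 L = 55,660 g as CaCO₃.
Moles of Ca²⁺ (1 mol Ca²⁺ ≡ 1 mol CaCO₃): 55,660 / 100.1 g/mol = 556 mol.
Mass of CaCl₂·2H₂O: 556 × 147 = 81,740 g.

81.7 kg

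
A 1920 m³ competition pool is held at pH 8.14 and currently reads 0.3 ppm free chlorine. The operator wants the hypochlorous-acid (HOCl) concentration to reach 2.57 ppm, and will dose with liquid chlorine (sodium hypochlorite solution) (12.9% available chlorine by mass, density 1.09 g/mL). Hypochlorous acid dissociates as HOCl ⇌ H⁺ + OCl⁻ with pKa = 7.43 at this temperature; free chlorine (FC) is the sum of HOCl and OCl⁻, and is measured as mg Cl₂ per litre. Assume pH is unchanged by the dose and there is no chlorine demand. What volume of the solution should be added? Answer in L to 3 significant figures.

Volume: 1920 m³ = 1,920,000 L.
[OCl⁻]/[HOCl] = 10^(pH − pKa) = 10^(8.14 − 7.43) = 5.129; fraction as HOCl = 1/(1 + 5.129) = 0.1632.
Free chlorine required for 2.57 ppm HOCl: 2.57 / 0.1632 = 15.75 ppm.
FC to add: 15.75 − 0.3 = 15.45 mg/L as Cl₂.
Cl₂ equivalent: 15.45 mg/L × 1,920,000 L = 29,670 g.
Product at 12.9% available Cl: 29,670 / 0.129 = 230,000 g.
Volume: 230,000 g ÷ 1.09 g/mL = 211,000 mL.

211 L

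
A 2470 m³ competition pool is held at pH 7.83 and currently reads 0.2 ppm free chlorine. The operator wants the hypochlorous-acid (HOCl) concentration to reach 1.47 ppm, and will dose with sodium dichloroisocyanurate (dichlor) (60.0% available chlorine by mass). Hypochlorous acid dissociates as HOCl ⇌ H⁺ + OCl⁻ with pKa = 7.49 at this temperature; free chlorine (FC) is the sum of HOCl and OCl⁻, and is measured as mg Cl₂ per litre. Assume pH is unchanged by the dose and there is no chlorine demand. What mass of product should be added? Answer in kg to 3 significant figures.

Volume: 2470 m³ = 2,470,000 L.
[OCl⁻]/[HOCl] = 10^(pH − pKa) = 10^(7.83 − 7.49) = 2.188; fraction as HOCl = 1/(1 + 2.188) = 0.3137.
Free chlorine required for 1.47 ppm HOCl: 1.47 / 0.3137 = 4.686 ppm.
FC to add: 4.686 − 0.2 = 4.486 mg/L as Cl₂.
Cl₂ equivalent: 4.486 mg/L × 2,470,000 L = 11,080 g.
Product at 60.0% available Cl: 11,080 / 0.6 = 18,470 g.

18.5 kg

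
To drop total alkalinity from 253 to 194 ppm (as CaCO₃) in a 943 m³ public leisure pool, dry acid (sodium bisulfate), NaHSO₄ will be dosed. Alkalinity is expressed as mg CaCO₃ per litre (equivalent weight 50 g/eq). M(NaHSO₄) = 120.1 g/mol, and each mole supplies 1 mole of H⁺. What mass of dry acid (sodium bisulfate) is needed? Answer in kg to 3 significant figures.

Volume: 943 m³ = 943,000 L.
Alkalinity to neutralize: (253 − 194) = 59 mg/L as CaCO₃ × 943,000 L = 55,640 g as CaCO₃.
Equivalents of H⁺ required: 55,640 ÷ 50 g/eq = 1113 eq = 1113 mol NaHSO₄.
Mass of NaHSO₄: 1113 × 120.1 = 133,600 g.

134 kg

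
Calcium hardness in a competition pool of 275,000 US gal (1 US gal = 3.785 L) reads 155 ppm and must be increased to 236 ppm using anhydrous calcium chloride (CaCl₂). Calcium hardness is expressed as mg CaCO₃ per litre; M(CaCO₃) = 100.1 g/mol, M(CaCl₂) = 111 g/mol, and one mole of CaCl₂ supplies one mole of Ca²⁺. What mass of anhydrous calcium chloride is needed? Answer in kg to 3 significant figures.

93.5 kg

Volume: 275,000 US gal × 3.785 L/gal = 1,040,875 L.
Hardness to add: (236 − 155) = 81 mg/L as CaCO₃ × 1,040,875 L = 84,310 g as CaCO₃.
Moles of Ca²⁺ (1 mol Ca²⁺ ≡ 1 mol CaCO₃): 84,310 / 100.1 g/mol = 842.3 mol.
Mass of CaCl₂: 842.3 × 111 = 93,490 g.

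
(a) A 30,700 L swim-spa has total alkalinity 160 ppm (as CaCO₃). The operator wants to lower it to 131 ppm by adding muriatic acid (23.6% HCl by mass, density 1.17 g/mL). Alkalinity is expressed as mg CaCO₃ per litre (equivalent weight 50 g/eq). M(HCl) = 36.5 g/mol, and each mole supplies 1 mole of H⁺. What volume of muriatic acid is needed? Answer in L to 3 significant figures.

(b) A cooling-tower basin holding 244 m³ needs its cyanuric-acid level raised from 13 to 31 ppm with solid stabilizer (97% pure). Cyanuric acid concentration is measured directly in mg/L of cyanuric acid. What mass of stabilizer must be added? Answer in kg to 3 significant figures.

(a) 2.35 L; (b) 4.53 kg

(a) Alkalinity to neutralize: (160 − 131) = 29 mg/L as CaCO₃ × 30,700 L = 890.3 g as CaCO₃.
(a) Equivalents of H⁺ required: 890.3 ÷ 50 g/eq = 17.81 eq = 17.81 mol HCl.
(a) Mass of HCl: 17.81 × 36.5 = 649.9 g.
(a) Mass of 23.6% solution: 649.9 / 0.236 = 2754 g.
(a) Volume: 2754 g ÷ 1.17 g/mL = 2354 mL.

(b) Volume: 244 m³ = 244,000 L.
(b) CYA to add: (31 − 13) = 18 mg/L × 244,000 L = 4392 g cyanuric acid.
(b) At 97% purity: 4392 / 0.97 = 4528 g product.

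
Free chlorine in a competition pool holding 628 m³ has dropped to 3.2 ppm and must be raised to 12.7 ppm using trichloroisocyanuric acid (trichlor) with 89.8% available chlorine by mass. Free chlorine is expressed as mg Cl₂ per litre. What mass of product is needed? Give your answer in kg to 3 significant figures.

6.64 kg

Volume: 628 m³ = 628,000 L.
Chlorine deficit: 12.7 − 3.2 = 9.5 ppm = 9.5 mg/L as Cl₂.
Cl₂ equivalent needed: 9.5 mg/L × 628,000 L = 5,966,000 mg = 5966 g.
Product at 89.8% available chlorine: 5966 / 0.898 = 6644 g.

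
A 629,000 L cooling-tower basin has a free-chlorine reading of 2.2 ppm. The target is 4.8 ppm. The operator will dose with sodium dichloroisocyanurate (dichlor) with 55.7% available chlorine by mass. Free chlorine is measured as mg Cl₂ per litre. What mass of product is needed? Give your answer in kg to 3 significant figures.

2.94 kg

Chlorine deficit: 4.8 − 2.2 = 2.6 ppm = 2.6 mg/L as Cl₂.
Cl₂ equivalent needed: 2.6 mg/L × 629,000 L = 1,635,000 mg = 1635 g.
Product at 55.7% available chlorine: 1635 / 0.557 = 2936 g.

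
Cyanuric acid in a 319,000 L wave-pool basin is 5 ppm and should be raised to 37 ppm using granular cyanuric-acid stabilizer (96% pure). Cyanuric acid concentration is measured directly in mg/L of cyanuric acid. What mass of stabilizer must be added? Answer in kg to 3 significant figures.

10.6 kg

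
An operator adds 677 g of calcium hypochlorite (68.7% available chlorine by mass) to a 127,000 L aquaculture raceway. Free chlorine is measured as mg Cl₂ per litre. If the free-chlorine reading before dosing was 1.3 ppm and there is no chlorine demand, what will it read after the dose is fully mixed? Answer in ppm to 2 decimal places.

Available chlorine delivered: 677 g × 0.687 = 465.1 g as Cl₂.
Concentration rise: 465.1 g / 127,000 L = 3.662 mg/L = 3.66 ppm.
Final FC: 1.3 + 3.66 = 4.96 ppm.

4.96 ppm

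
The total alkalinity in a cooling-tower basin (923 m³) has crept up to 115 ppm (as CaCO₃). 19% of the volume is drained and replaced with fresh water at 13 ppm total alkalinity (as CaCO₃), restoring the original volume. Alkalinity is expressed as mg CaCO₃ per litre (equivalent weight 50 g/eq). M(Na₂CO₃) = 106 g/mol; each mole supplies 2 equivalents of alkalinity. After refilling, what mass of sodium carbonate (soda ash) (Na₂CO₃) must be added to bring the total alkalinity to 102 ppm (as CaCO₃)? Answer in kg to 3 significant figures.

6.24 kg

Volume: 923 m³ = 923,000 L.
After draining 19% and refilling: 115 × 0.81 + 13 × 0.19 = 95.62 ppm.
Deficit to target: 102 − 95.62 = 6.38 mg/L.
As CaCO₃: 6.38 mg/L × 923,000 L = 5889 g; ÷ 50 g/eq ÷ 2 = 58.89 mol Na₂CO₃.
Mass: 58.89 × 106 = 6242 g.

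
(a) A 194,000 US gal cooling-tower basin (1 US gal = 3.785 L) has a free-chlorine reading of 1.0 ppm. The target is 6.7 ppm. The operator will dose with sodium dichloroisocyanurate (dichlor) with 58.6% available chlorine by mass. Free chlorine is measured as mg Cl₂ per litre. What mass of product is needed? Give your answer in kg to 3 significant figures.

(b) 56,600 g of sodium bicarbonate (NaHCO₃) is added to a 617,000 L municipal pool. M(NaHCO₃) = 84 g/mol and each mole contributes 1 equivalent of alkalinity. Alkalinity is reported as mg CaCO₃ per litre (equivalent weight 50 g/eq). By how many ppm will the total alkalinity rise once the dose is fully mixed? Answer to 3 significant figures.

(a) 7.14 kg; (b) 54.6 ppm

(a) Volume: 194,000 US gal × 3.785 L/gal = 734,290 L.
(a) Chlorine deficit: 6.7 − 1.0 = 5.7 ppm = 5.7 mg/L as Cl₂.
(a) Cl₂ equivalent needed: 5.7 mg/L × 734,290 L = 4,185,000 mg = 4185 g.
(a) Product at 58.6% available chlorine: 4185 / 0.586 = 7142 g.

(b) Moles of NaHCO₃: 56,600 g ÷ 84 g/mol = 673.8 mol → 673.8 eq of alkalinity.
(b) As CaCO₃: 673.8 eq × 50 g/eq = 33,690 g.
(b) Rise: 33,690 g / 617,000 L × 1000 = 54.6 mg/L.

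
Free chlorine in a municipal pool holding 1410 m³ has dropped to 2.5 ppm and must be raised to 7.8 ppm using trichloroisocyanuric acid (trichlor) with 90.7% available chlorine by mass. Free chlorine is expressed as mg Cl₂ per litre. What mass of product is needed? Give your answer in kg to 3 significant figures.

Volume: 1410 m³ = 1,410,000 L.
Chlorine deficit: 7.8 − 2.5 = 5.3 ppm = 5.3 mg/L as Cl₂.
Cl₂ equivalent needed: 5.3 mg/L × 1,410,000 L = 7,473,000 mg = 7473 g.
Product at 90.7% available chlorine: 7473 / 0.907 = 8239 g.

8.24 kg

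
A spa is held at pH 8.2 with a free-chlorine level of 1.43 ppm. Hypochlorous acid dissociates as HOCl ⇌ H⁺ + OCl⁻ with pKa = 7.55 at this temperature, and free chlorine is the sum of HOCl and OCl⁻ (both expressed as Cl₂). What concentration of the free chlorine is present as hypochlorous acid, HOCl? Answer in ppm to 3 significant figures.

0.262 ppm

[OCl⁻]/[HOCl] = 10^(pH − pKa) = 10^(8.2 − 7.55) = 10^0.65 = 4.467.
Fraction as HOCl = 1 / (1 + 4.467) = 0.1829.
HOCl = 0.1829 × 1.43 ppm = 0.2616 ppm.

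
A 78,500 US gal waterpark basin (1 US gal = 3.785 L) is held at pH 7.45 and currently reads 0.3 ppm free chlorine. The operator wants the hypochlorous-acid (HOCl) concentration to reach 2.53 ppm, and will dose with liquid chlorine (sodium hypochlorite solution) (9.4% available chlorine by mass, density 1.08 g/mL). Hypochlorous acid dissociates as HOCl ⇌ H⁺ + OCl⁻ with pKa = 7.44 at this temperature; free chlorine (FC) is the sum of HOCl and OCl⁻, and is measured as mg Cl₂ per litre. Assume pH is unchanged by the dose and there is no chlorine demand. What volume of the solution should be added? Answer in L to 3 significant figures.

Volume: 78,500 US gal × 3.785 L/gal = 297,122 L.
[OCl⁻]/[HOCl] = 10^(pH − pKa) = 10^(7.45 − 7.44) = 1.023; fraction as HOCl = 1/(1 + 1.023) = 0.4942.
Free chlorine required for 2.53 ppm HOCl: 2.53 / 0.4942 = 5.119 ppm.
FC to add: 5.119 − 0.3 = 4.819 mg/L as Cl₂.
Cl₂ equivalent: 4.819 mg/L × 297,122 L = 1432 g.
Product at 9.4% available Cl: 1432 / 0.094 = 15,230 g.
Volume: 15,230 g ÷ 1.08 g/mL = 14,100 mL.

14.1 L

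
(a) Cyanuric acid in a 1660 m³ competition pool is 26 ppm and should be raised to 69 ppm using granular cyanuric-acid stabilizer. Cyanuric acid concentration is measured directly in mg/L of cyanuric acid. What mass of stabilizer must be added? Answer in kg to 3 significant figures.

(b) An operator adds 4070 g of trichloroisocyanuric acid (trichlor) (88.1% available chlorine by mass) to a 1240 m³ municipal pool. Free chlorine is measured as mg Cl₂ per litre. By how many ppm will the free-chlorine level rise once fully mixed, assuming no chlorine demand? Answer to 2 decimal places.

(a) Volume: 1660 m³ = 1,660,000 L.
(a) CYA to add: (69 − 26) = 43 mg/L × 1,660,000 L = 71,380 g cyanuric acid.

(b) Volume: 1240 m³ = 1,240,000 L.
(b) Available chlorine delivered: 4070 g × 0.881 = 3586 g as Cl₂.
(b) Concentration rise: 3586 g / 1,240,000 L = 2.892 mg/L = 2.89 ppm.

(a) 71.4 kg; (b) 2.89 ppm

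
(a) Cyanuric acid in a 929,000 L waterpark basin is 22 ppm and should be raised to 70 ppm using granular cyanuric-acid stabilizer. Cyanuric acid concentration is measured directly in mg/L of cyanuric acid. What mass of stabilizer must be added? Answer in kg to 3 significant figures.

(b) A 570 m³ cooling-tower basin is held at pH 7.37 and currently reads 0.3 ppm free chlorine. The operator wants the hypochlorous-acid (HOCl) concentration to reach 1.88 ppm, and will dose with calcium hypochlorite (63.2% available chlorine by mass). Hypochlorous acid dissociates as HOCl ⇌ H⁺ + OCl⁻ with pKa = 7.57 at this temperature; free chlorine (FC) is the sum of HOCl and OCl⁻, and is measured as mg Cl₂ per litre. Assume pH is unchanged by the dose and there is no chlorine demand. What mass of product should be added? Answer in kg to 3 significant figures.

(a) CYA to add: (70 − 22) = 48 mg/L × 929,000 L = 44,590 g cyanuric acid.

(b) Volume: 570 m³ = 570,000 L.
(b) [OCl⁻]/[HOCl] = 10^(pH − pKa) = 10^(7.37 − 7.57) = 0.631; fraction as HOCl = 1/(1 + 0.631) = 0.6131.
(b) Free chlorine required for 1.88 ppm HOCl: 1.88 / 0.6131 = 3.066 ppm.
(b) FC to add: 3.066 − 0.3 = 2.766 mg/L as Cl₂.
(b) Cl₂ equivalent: 2.766 mg/L × 570,000 L = 1577 g.
(b) Product at 63.2% available Cl: 1577 / 0.632 = 2495 g.

(a) 44.6 kg; (b) 2.49 kg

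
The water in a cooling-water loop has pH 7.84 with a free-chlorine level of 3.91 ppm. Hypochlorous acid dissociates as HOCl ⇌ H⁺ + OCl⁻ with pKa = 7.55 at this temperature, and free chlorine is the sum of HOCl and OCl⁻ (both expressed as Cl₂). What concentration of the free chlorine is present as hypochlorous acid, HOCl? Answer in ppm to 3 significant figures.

[OCl⁻]/[HOCl] = 10^(pH − pKa) = 10^(7.84 − 7.55) = 10^0.29 = 1.95.
Fraction as HOCl = 1 / (1 + 1.95) = 0.339.
HOCl = 0.339 × 3.91 ppm = 1.325 ppm.

1.33 ppm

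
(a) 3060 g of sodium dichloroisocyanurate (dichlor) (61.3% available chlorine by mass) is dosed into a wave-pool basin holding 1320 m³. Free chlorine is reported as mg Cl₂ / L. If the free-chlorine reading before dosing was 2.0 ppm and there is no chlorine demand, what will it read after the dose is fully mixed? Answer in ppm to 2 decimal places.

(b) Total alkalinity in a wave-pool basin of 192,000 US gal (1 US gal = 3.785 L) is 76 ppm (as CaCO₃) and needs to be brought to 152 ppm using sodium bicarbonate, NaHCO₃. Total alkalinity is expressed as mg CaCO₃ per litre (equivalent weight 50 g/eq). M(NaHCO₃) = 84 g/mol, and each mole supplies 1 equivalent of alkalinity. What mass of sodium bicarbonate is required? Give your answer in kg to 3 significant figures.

(a) 3.42 ppm; (b) 92.8 kg

(a) Volume: 1320 m³ = 1,320,000 L.
(a) Available chlorine delivered: 3060 g × 0.613 = 1876 g as Cl₂.
(a) Concentration rise: 1876 g / 1,320,000 L = 1.421 mg/L = 1.42 ppm.
(a) Final FC: 2.0 + 1.42 = 3.42 ppm.

(b) Volume: 192,000 US gal × 3.785 L/gal = 726,720 L.
(b) Alkalinity to add: (152 − 76) = 76 mg/L as CaCO₃ × 726,720 L = 55,230 g as CaCO₃.
(b) Equivalents: 55,230 g ÷ 50 g/eq = 1105 eq.
(b) NaHCO₃ supplies 1 eq per mole → 1105 mol.
(b) Mass: 1105 mol × 84 g/mol = 92,790 g.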